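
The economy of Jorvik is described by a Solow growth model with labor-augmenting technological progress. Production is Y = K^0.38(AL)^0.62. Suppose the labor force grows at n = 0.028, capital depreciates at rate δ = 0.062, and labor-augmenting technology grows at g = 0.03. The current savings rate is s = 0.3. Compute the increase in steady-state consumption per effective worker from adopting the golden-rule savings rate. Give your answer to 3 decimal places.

Δc ≈ 0.029

n + g + δ = 0.028 + 0.03 + 0.062 = 0.12.
Current steady state (s = 0.3): k* = (0.3/0.12)^(1/0.62) ≈ 4.3837, y* = 4.3837^0.38 ≈ 1.7535, c* = (1−0.3)·1.7535 ≈ 1.2274.
Golden rule sets MPK = n+g+δ: 0.38·k^(0.38−1) = 0.12, so k_gold = (0.38/0.12)^(1/0.62) ≈ 6.4183.
y_gold = 6.4183^0.38 ≈ 2.0268, c_gold = y_gold − 0.12·k_gold ≈ 1.2566.
Gain: Δc = 1.2566 − 1.2274 ≈ 0.0292.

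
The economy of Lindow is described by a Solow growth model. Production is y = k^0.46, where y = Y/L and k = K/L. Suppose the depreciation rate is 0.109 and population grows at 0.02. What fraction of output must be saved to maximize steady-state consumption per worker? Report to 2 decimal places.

The effective depreciation rate is n + δ = 0.02 + 0.109 = 0.129.
At the golden rule MPK = n+δ, and in any Cobb-Douglas steady state s = (n+δ)·k/y = MPK·k/y = capital's share 0.46.

s_gold = 0.46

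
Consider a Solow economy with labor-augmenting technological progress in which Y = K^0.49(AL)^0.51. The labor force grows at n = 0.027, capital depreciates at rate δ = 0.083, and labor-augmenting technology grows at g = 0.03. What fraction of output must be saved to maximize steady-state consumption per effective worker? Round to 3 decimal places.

The effective depreciation rate is n + g + δ = 0.027 + 0.03 + 0.083 = 0.14.
At the golden rule MPK = n+g+δ, and in any Cobb-Douglas steady state s = (n+g+δ)·k/y = MPK·k/y = capital's share 0.49.

s_gold = 0.490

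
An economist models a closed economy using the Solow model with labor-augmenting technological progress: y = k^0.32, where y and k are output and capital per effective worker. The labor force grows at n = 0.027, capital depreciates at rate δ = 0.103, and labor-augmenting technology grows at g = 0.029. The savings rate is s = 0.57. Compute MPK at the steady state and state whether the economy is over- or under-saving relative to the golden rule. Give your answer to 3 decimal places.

over-saving; MPK ≈ 0.089

The effective depreciation rate is n + g + δ = 0.027 + 0.029 + 0.103 = 0.159.
Steady-state k*: s·k^0.32 = 0.159·k gives k* = (0.57/0.159)^(1/0.68) ≈ 6.5375.
MPK = 0.32·6.5375^(-0.68) ≈ 0.0893.
MPK < n+g+δ = 0.159, so the economy is dynamically inefficient (over-saving).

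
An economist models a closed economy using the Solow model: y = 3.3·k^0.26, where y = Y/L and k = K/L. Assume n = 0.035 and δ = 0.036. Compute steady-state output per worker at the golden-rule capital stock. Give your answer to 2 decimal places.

y_gold ≈ 7.92

Capital per worker breaks even when investment replaces (n + δ)·k; here n + δ = 0.071.
Golden rule sets MPK = n+δ: 0.26·3.3·k^(0.26−1) = 0.071, so k_gold = (0.26·3.3/0.071)^(1/0.74) ≈ 29.0049.
Output: y_gold = 3.3·k_gold^0.26 = 3.3·29.0049^0.26 ≈ 7.9206.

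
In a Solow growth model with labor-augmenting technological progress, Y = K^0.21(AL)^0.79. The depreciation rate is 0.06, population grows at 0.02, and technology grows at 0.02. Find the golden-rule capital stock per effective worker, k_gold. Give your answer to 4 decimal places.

k_gold ≈ 2.5578

n + g + δ = 0.02 + 0.02 + 0.06 = 0.1.
Maximizing c = f(k) − (n+g+δ)·k gives f'(k) = n+g+δ, i.e. 0.21·k^(0.21−1) = 0.1, so k_gold = (0.21/0.1)^(1/0.79) ≈ 2.5578.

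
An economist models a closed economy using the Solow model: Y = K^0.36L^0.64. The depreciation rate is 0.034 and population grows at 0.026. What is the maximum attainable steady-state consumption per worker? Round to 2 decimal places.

Break-even investment rate: n + δ = 0.026 + 0.034 = 0.06.
At the golden rule the marginal product of capital equals n+δ: 0.36·k^(0.36−1) = 0.06. Solving, k_gold = (0.36/0.06)^(1/0.64) ≈ 16.4385.
y_gold = 16.4385^0.36 ≈ 2.7397.
c_gold = y_gold − (n+δ)·k_gold = 2.7397 − 0.06·16.4385 ≈ 1.7534.

c_gold ≈ 1.75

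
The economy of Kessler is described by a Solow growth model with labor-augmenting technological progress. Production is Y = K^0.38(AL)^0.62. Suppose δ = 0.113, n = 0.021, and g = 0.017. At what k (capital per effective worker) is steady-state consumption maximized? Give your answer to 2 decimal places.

n + g + δ = 0.021 + 0.017 + 0.113 = 0.151.
At the golden rule the marginal product of capital equals n+g+δ: 0.38·k^(0.38−1) = 0.151. Solving, k_gold = (0.38/0.151)^(1/0.62) ≈ 4.4306.

k_gold ≈ 4.43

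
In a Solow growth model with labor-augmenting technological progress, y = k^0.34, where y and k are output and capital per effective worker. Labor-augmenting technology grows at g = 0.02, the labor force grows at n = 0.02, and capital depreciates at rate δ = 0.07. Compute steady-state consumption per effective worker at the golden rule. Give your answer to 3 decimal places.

c_gold ≈ 1.180

Break-even investment rate: n + g + δ = 0.02 + 0.02 + 0.07 = 0.11.
Setting f'(k) = n+g+δ gives 0.34·k^(0.34−1) = 0.11, hence k_gold = (0.34/0.11)^(1/0.66) ≈ 5.5278.
y_gold = 5.5278^0.34 ≈ 1.7884.
c_gold = y_gold − (n+g+δ)·k_gold = 1.7884 − 0.11·5.5278 ≈ 1.1804.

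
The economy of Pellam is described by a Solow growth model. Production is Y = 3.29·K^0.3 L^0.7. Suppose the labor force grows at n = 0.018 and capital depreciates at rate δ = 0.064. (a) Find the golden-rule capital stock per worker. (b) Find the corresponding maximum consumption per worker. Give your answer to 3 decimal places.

Break-even investment rate: n + δ = 0.018 + 0.064 = 0.082.
Setting f'(k) = n+δ gives 0.3·3.29·k^(0.3−1) = 0.082, hence k_gold = (0.3·3.29/0.082)^(1/0.7) ≈ 34.9604.
y_gold = 3.29·34.9604^0.3 ≈ 9.5558; c_gold = y_gold − 0.082·k_gold ≈ 6.6891.

(a) k_gold ≈ 34.960; (b) c_gold ≈ 6.689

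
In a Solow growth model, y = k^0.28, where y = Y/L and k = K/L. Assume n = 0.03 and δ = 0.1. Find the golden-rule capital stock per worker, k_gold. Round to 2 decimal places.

The effective depreciation rate is n + δ = 0.03 + 0.1 = 0.13.
Setting f'(k) = n+δ gives 0.28·k^(0.28−1) = 0.13, hence k_gold = (0.28/0.13)^(1/0.72) ≈ 2.9027.

k_gold ≈ 2.90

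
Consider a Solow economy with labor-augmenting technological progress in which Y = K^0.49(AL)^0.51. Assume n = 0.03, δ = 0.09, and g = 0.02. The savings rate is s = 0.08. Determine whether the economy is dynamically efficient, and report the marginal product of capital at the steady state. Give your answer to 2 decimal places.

dynamically efficient; MPK ≈ 0.86

Break-even investment rate: n + g + δ = 0.03 + 0.02 + 0.09 = 0.14.
Steady-state k*: s·k^0.49 = 0.14·k gives k* = (0.08/0.14)^(1/0.51) ≈ 0.3338.
MPK = 0.49·0.3338^(-0.51) ≈ 0.8575.
MPK > n+g+δ = 0.14, so the economy is dynamically efficient (under-saving).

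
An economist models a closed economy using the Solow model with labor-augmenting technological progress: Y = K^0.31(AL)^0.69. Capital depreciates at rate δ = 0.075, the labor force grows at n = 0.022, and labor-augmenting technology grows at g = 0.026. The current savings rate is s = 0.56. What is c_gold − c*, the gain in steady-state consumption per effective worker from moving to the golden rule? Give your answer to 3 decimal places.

Δc ≈ 0.176

The effective depreciation rate is n + g + δ = 0.022 + 0.026 + 0.075 = 0.123.
Current steady state (s = 0.56): k* = (0.56/0.123)^(1/0.69) ≈ 8.9957, y* = 8.9957^0.31 ≈ 1.9758, c* = (1−0.56)·1.9758 ≈ 0.8694.
Setting f'(k) = n+g+δ gives 0.31·k^(0.31−1) = 0.123, hence k_gold = (0.31/0.123)^(1/0.69) ≈ 3.8179.
y_gold = 3.8179^0.31 ≈ 1.5148, c_gold = y_gold − 0.123·k_gold ≈ 1.0452.
Gain: Δc = 1.0452 − 0.8694 ≈ 0.1759.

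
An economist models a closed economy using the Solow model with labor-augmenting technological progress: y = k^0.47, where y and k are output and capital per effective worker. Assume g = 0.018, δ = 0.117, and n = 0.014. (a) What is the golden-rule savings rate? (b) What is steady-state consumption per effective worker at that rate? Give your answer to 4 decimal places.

(a) s_gold = 0.4700; (b) c_gold ≈ 1.4679

Capital per effective worker breaks even when investment replaces (n + g + δ)·k; here n + g + δ = 0.149.
For Cobb-Douglas, s_gold equals capital's share: s_gold = 0.47.
At the golden rule the marginal product of capital equals n+g+δ: 0.47·k^(0.47−1) = 0.149. Solving, k_gold = (0.47/0.149)^(1/0.53) ≈ 8.7366.
y_gold = 8.7366^0.47 ≈ 2.7697; c_gold = (1−0.47)·y_gold ≈ 1.4679.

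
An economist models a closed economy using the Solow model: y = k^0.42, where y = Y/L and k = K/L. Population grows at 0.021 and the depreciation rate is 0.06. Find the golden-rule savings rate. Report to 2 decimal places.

Capital per worker breaks even when investment replaces (n + δ)·k; here n + δ = 0.081.
At the golden rule MPK = n+δ, and in any Cobb-Douglas steady state s = (n+δ)·k/y = MPK·k/y = capital's share 0.42.

s_gold = 0.42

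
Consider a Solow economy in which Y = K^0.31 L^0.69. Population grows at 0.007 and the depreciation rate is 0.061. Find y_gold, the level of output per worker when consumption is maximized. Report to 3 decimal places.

n + δ = 0.007 + 0.061 = 0.068.
Setting f'(k) = n+δ gives 0.31·k^(0.31−1) = 0.068, hence k_gold = (0.31/0.068)^(1/0.69) ≈ 9.0128.
Output: y_gold = k_gold^0.31 = 9.0128^0.31 ≈ 1.9770.

y_gold ≈ 1.977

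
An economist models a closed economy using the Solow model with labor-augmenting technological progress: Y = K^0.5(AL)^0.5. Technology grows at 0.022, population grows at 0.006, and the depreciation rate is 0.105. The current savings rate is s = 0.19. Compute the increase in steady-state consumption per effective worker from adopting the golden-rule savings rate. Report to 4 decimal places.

Δc ≈ 0.7226

Capital per effective worker breaks even when investment replaces (n + g + δ)·k; here n + g + δ = 0.133.
Current steady state (s = 0.19): k* = (0.19/0.133)^(1/0.5) ≈ 2.0408, y* = 2.0408^0.5 ≈ 1.4286, c* = (1−0.19)·1.4286 ≈ 1.1571.
At the golden rule the marginal product of capital equals n+g+δ: 0.5·k^(0.5−1) = 0.133. Solving, k_gold = (0.5/0.133)^(1/0.5) ≈ 14.1331.
y_gold = 14.1331^0.5 ≈ 3.7594, c_gold = y_gold − 0.133·k_gold ≈ 1.8797.
Gain: Δc = 1.8797 − 1.1571 ≈ 0.7226.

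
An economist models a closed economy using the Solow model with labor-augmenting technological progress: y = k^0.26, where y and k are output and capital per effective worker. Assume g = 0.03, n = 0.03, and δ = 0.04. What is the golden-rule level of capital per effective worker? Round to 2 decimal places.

k_gold ≈ 3.64

Capital per effective worker breaks even when investment replaces (n + g + δ)·k; here n + g + δ = 0.1.
Setting f'(k) = n+g+δ gives 0.26·k^(0.26−1) = 0.1, hence k_gold = (0.26/0.1)^(1/0.74) ≈ 3.6373.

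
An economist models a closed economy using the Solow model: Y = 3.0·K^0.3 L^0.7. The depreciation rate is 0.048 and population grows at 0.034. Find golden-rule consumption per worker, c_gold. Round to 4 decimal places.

Break-even investment rate: n + δ = 0.034 + 0.048 = 0.082.
Golden rule sets MPK = n+δ: 0.3·3.0·k^(0.3−1) = 0.082, so k_gold = (0.3·3.0/0.082)^(1/0.7) ≈ 30.6427.
y_gold = 3.0·30.6427^0.3 ≈ 8.3757.
c_gold = y_gold − (n+δ)·k_gold = 8.3757 − 0.082·30.6427 ≈ 5.8630.

c_gold ≈ 5.8630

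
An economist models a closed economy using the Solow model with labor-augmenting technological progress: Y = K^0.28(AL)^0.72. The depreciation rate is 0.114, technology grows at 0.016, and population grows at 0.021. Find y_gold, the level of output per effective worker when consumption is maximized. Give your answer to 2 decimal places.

y_gold ≈ 1.27

n + g + δ = 0.021 + 0.016 + 0.114 = 0.151.
At the golden rule the marginal product of capital equals n+g+δ: 0.28·k^(0.28−1) = 0.151. Solving, k_gold = (0.28/0.151)^(1/0.72) ≈ 2.3576.
Output: y_gold = k_gold^0.28 = 2.3576^0.28 ≈ 1.2714.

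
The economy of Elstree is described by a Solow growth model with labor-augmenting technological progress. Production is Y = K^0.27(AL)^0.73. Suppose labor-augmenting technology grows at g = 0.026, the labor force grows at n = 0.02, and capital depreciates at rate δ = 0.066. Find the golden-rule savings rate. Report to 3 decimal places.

Break-even investment rate: n + g + δ = 0.02 + 0.026 + 0.066 = 0.112.
At the golden rule MPK = n+g+δ, and in any Cobb-Douglas steady state s = (n+g+δ)·k/y = MPK·k/y = capital's share 0.27.

s_gold = 0.270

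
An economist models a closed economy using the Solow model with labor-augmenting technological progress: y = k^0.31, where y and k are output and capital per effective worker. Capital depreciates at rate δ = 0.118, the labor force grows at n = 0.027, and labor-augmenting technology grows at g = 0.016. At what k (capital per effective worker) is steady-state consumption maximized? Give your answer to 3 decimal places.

n + g + δ = 0.027 + 0.016 + 0.118 = 0.161.
Golden rule sets MPK = n+g+δ: 0.31·k^(0.31−1) = 0.161, so k_gold = (0.31/0.161)^(1/0.69) ≈ 2.5845.

k_gold ≈ 2.584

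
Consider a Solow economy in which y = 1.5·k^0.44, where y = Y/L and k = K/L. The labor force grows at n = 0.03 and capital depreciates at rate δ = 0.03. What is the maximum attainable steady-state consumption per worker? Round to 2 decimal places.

The effective depreciation rate is n + δ = 0.03 + 0.03 = 0.06.
Setting f'(k) = n+δ gives 0.44·1.5·k^(0.44−1) = 0.06, hence k_gold = (0.44·1.5/0.06)^(1/0.56) ≈ 72.3819.
y_gold = 1.5·72.3819^0.44 ≈ 9.8703.
c_gold = y_gold − (n+δ)·k_gold = 9.8703 − 0.06·72.3819 ≈ 5.5273.

c_gold ≈ 5.53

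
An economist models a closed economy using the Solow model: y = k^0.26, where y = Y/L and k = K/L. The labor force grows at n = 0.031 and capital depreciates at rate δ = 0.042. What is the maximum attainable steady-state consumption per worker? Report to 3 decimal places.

c_gold ≈ 1.156

n + δ = 0.031 + 0.042 = 0.073.
Golden rule sets MPK = n+δ: 0.26·k^(0.26−1) = 0.073, so k_gold = (0.26/0.073)^(1/0.74) ≈ 5.5651.
y_gold = 5.5651^0.26 ≈ 1.5625.
c_gold = y_gold − (n+δ)·k_gold = 1.5625 − 0.073·5.5651 ≈ 1.1563.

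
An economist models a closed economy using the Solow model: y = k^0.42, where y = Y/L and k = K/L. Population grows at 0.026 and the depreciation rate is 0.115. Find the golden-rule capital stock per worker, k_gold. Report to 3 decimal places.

k_gold ≈ 6.566

Break-even investment rate: n + δ = 0.026 + 0.115 = 0.141.
At the golden rule the marginal product of capital equals n+δ: 0.42·k^(0.42−1) = 0.141. Solving, k_gold = (0.42/0.141)^(1/0.58) ≈ 6.5659.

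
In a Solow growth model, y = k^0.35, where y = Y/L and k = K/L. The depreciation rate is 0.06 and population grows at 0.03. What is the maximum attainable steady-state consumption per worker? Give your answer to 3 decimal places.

c_gold ≈ 1.351

n + δ = 0.03 + 0.06 = 0.09.
At the golden rule the marginal product of capital equals n+δ: 0.35·k^(0.35−1) = 0.09. Solving, k_gold = (0.35/0.09)^(1/0.65) ≈ 8.0802.
y_gold = 8.0802^0.35 ≈ 2.0778.
c_gold = y_gold − (n+δ)·k_gold = 2.0778 − 0.09·8.0802 ≈ 1.3506.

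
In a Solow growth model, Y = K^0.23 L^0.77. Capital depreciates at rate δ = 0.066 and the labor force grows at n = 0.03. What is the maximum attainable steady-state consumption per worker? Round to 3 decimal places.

c_gold ≈ 1.000

n + δ = 0.03 + 0.066 = 0.096.
Maximizing c = f(k) − (n+δ)·k gives f'(k) = n+δ, i.e. 0.23·k^(0.23−1) = 0.096, so k_gold = (0.23/0.096)^(1/0.77) ≈ 3.1103.
y_gold = 3.1103^0.23 ≈ 1.2982.
c_gold = y_gold − (n+δ)·k_gold = 1.2982 − 0.096·3.1103 ≈ 0.9996.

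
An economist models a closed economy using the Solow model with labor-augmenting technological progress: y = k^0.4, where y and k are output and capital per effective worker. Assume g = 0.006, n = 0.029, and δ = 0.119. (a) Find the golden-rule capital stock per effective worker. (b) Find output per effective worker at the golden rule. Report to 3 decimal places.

The effective depreciation rate is n + g + δ = 0.029 + 0.006 + 0.119 = 0.154.
Golden rule sets MPK = n+g+δ: 0.4·k^(0.4−1) = 0.154, so k_gold = (0.4/0.154)^(1/0.6) ≈ 4.9079.
y_gold = 4.9079^0.4 ≈ 1.8896.

(a) k_gold ≈ 4.908; (b) y_gold ≈ 1.890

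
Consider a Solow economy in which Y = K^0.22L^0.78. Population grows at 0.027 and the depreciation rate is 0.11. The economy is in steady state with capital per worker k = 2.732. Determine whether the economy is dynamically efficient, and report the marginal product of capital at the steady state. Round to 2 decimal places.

n + δ = 0.027 + 0.11 = 0.137.
MPK = 0.22·k^(0.22−1) = 0.22·2.732^(-0.78) ≈ 0.1005.
MPK < 0.137, so the economy is dynamically inefficient (over-saving).

dynamically inefficient; MPK ≈ 0.10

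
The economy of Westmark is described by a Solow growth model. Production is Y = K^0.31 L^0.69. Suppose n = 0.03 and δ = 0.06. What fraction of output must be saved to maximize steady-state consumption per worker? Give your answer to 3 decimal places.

s_gold = 0.310

Capital per worker breaks even when investment replaces (n + δ)·k; here n + δ = 0.09.
At the golden rule MPK = n+δ, and in any Cobb-Douglas steady state s = (n+δ)·k/y = MPK·k/y = capital's share 0.31.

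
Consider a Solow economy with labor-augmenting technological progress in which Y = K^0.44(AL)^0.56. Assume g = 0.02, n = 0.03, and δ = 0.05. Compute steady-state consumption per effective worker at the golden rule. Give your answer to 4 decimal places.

The effective depreciation rate is n + g + δ = 0.03 + 0.02 + 0.05 = 0.1.
Golden rule sets MPK = n+g+δ: 0.44·k^(0.44−1) = 0.1, so k_gold = (0.44/0.1)^(1/0.56) ≈ 14.0936.
y_gold = 14.0936^0.44 ≈ 3.2031.
c_gold = y_gold − (n+g+δ)·k_gold = 3.2031 − 0.1·14.0936 ≈ 1.7937.

c_gold ≈ 1.7937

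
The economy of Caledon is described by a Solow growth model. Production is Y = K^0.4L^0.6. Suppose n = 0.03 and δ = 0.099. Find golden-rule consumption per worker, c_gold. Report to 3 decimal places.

c_gold ≈ 1.276

Capital per worker breaks even when investment replaces (n + δ)·k; here n + δ = 0.129.
Setting f'(k) = n+δ gives 0.4·k^(0.4−1) = 0.129, hence k_gold = (0.4/0.129)^(1/0.6) ≈ 6.5935.
y_gold = 6.5935^0.4 ≈ 2.1264.
c_gold = y_gold − (n+δ)·k_gold = 2.1264 − 0.129·6.5935 ≈ 1.2758.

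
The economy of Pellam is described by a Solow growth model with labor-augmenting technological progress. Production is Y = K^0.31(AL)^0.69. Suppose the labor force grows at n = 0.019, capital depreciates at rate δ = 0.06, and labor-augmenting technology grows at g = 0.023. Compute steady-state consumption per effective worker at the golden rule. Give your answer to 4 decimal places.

c_gold ≈ 1.1370

n + g + δ = 0.019 + 0.023 + 0.06 = 0.102.
Setting f'(k) = n+g+δ gives 0.31·k^(0.31−1) = 0.102, hence k_gold = (0.31/0.102)^(1/0.69) ≈ 5.0079.
y_gold = 5.0079^0.31 ≈ 1.6478.
c_gold = y_gold − (n+g+δ)·k_gold = 1.6478 − 0.102·5.0079 ≈ 1.1370.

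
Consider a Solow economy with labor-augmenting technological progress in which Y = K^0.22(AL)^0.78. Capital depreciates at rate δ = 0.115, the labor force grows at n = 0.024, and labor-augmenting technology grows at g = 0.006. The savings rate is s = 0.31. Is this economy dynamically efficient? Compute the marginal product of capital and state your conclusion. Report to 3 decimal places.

dynamically inefficient; MPK ≈ 0.103

Capital per effective worker breaks even when investment replaces (n + g + δ)·k; here n + g + δ = 0.145.
Steady-state k*: s·k^0.22 = 0.145·k gives k* = (0.31/0.145)^(1/0.78) ≈ 2.6489.
MPK = 0.22·2.6489^(-0.78) ≈ 0.1029.
MPK < n+g+δ = 0.145, so the economy is dynamically inefficient (over-saving).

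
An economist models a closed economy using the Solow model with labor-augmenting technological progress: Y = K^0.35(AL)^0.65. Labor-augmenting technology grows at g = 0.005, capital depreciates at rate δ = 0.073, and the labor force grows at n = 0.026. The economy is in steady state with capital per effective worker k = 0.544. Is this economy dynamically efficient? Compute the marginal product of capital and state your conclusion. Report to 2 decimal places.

n + g + δ = 0.026 + 0.005 + 0.073 = 0.104.
MPK = 0.35·k^(0.35−1) = 0.35·0.544^(-0.65) ≈ 0.5199.
MPK > 0.104, so the economy is dynamically efficient (under-saving).

dynamically efficient; MPK ≈ 0.52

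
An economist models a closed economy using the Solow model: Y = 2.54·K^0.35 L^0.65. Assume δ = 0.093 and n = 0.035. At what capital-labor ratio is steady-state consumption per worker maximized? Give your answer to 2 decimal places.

Break-even investment rate: n + δ = 0.035 + 0.093 = 0.128.
Golden rule sets MPK = n+δ: 0.35·2.54·k^(0.35−1) = 0.128, so k_gold = (0.35·2.54/0.128)^(1/0.65) ≈ 19.7202.

k_gold ≈ 19.72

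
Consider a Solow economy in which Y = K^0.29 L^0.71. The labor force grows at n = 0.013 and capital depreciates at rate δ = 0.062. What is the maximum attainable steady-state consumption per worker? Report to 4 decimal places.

c_gold ≈ 1.2335

Capital per worker breaks even when investment replaces (n + δ)·k; here n + δ = 0.075.
Setting f'(k) = n+δ gives 0.29·k^(0.29−1) = 0.075, hence k_gold = (0.29/0.075)^(1/0.71) ≈ 6.7179.
y_gold = 6.7179^0.29 ≈ 1.7374.
c_gold = y_gold − (n+δ)·k_gold = 1.7374 − 0.075·6.7179 ≈ 1.2335.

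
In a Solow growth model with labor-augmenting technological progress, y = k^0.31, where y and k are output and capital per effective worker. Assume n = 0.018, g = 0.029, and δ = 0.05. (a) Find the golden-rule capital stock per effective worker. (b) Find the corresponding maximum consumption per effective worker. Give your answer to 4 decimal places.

n + g + δ = 0.018 + 0.029 + 0.05 = 0.097.
Maximizing c = f(k) − (n+g+δ)·k gives f'(k) = n+g+δ, i.e. 0.31·k^(0.31−1) = 0.097, so k_gold = (0.31/0.097)^(1/0.69) ≈ 5.3863.
y_gold = 5.3863^0.31 ≈ 1.6854; c_gold = y_gold − 0.097·k_gold ≈ 1.1629.

(a) k_gold ≈ 5.3863; (b) c_gold ≈ 1.1629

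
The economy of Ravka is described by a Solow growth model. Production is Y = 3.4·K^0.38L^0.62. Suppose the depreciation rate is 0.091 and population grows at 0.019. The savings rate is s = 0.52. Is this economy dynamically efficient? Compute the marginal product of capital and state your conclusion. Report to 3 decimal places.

dynamically inefficient; MPK ≈ 0.080

Capital per worker breaks even when investment replaces (n + δ)·k; here n + δ = 0.11.
Steady-state k*: s·A·k^0.38 = 0.11·k gives k* = (0.52·3.4/0.11)^(1/0.62) ≈ 88.1669.
MPK = 0.38·3.4·88.1669^(-0.62) ≈ 0.0804.
MPK < n+δ = 0.11, so the economy is dynamically inefficient (over-saving).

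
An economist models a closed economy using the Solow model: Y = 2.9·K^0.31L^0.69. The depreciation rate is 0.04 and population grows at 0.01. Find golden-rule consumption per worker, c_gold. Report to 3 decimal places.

c_gold ≈ 7.328

The effective depreciation rate is n + δ = 0.01 + 0.04 = 0.05.
Setting f'(k) = n+δ gives 0.31·2.9·k^(0.31−1) = 0.05, hence k_gold = (0.31·2.9/0.05)^(1/0.69) ≈ 65.8470.
y_gold = 2.9·65.8470^0.31 ≈ 10.6205.
c_gold = y_gold − (n+δ)·k_gold = 10.6205 − 0.05·65.8470 ≈ 7.3281.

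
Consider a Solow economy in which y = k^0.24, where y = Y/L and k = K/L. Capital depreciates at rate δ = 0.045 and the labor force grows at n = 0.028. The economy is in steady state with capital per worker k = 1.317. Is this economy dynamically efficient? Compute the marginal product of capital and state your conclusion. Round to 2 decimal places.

dynamically efficient; MPK ≈ 0.19

The effective depreciation rate is n + δ = 0.028 + 0.045 = 0.073.
MPK = 0.24·k^(0.24−1) = 0.24·1.317^(-0.76) ≈ 0.1947.
MPK > 0.073, so the economy is dynamically efficient (under-saving).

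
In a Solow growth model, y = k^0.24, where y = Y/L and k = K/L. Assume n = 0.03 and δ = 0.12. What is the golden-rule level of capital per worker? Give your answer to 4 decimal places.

k_gold ≈ 1.8560

The effective depreciation rate is n + δ = 0.03 + 0.12 = 0.15.
Golden rule sets MPK = n+δ: 0.24·k^(0.24−1) = 0.15, so k_gold = (0.24/0.15)^(1/0.76) ≈ 1.8560.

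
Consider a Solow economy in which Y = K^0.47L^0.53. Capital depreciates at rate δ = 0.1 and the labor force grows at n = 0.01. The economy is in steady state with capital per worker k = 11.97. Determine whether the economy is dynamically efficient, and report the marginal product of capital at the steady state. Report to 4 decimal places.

dynamically efficient; MPK ≈ 0.1261

Capital per worker breaks even when investment replaces (n + δ)·k; here n + δ = 0.11.
MPK = 0.47·k^(0.47−1) = 0.47·11.97^(-0.53) ≈ 0.1261.
MPK > 0.11, so the economy is dynamically efficient (under-saving).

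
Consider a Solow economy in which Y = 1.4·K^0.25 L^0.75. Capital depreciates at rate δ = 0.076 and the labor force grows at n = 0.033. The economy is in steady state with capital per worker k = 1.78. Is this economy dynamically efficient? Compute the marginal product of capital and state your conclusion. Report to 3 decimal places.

dynamically efficient; MPK ≈ 0.227

Break-even investment rate: n + δ = 0.033 + 0.076 = 0.109.
MPK = 0.25·1.4·k^(0.25−1) = 0.25·1.4·1.78^(-0.75) ≈ 0.2271.
MPK > 0.109, so the economy is dynamically efficient (under-saving).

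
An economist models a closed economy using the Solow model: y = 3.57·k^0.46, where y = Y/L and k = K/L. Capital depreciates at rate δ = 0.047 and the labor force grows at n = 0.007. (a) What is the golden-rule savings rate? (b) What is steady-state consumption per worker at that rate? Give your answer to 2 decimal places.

(a) s_gold = 0.46; (b) c_gold ≈ 35.35

n + δ = 0.007 + 0.047 = 0.054.
For Cobb-Douglas, s_gold equals capital's share: s_gold = 0.46.
Setting f'(k) = n+δ gives 0.46·3.57·k^(0.46−1) = 0.054, hence k_gold = (0.46·3.57/0.054)^(1/0.54) ≈ 557.6428.
y_gold = 3.57·557.6428^0.46 ≈ 65.4624; c_gold = (1−0.46)·y_gold ≈ 35.3497.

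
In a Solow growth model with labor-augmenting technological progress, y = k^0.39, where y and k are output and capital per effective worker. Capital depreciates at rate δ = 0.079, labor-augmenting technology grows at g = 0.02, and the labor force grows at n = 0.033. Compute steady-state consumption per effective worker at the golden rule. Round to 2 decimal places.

Capital per effective worker breaks even when investment replaces (n + g + δ)·k; here n + g + δ = 0.132.
Setting f'(k) = n+g+δ gives 0.39·k^(0.39−1) = 0.132, hence k_gold = (0.39/0.132)^(1/0.61) ≈ 5.9060.
y_gold = 5.9060^0.39 ≈ 1.9990.
c_gold = y_gold − (n+g+δ)·k_gold = 1.9990 − 0.132·5.9060 ≈ 1.2194.

c_gold ≈ 1.22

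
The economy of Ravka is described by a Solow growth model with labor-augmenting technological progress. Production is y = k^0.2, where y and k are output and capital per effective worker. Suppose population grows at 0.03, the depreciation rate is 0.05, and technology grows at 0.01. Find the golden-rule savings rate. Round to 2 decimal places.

s_gold = 0.20

The effective depreciation rate is n + g + δ = 0.03 + 0.01 + 0.05 = 0.09.
At the golden rule MPK = n+g+δ, and in any Cobb-Douglas steady state s = (n+g+δ)·k/y = MPK·k/y = capital's share 0.2.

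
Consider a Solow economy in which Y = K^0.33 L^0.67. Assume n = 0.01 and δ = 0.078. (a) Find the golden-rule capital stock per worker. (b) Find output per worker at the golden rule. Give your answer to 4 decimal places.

Capital per worker breaks even when investment replaces (n + δ)·k; here n + δ = 0.088.
Golden rule sets MPK = n+δ: 0.33·k^(0.33−1) = 0.088, so k_gold = (0.33/0.088)^(1/0.67) ≈ 7.1906.
y_gold = 7.1906^0.33 ≈ 1.9175.

(a) k_gold ≈ 7.1906; (b) y_gold ≈ 1.9175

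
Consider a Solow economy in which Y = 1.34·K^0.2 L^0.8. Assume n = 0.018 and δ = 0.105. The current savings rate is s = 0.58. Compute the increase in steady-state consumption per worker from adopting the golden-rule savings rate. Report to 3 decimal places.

n + δ = 0.018 + 0.105 = 0.123.
Current steady state (s = 0.58): k* = (0.58·1.34/0.123)^(1/0.8) ≈ 10.0181, y* = 1.34·10.0181^0.2 ≈ 2.1245, c* = (1−0.58)·2.1245 ≈ 0.8923.
At the golden rule the marginal product of capital equals n+δ: 0.2·1.34·k^(0.2−1) = 0.123. Solving, k_gold = (0.2·1.34/0.123)^(1/0.8) ≈ 2.6472.
y_gold = 1.34·2.6472^0.2 ≈ 1.6280, c_gold = y_gold − 0.123·k_gold ≈ 1.3024.
Gain: Δc = 1.3024 − 0.8923 ≈ 0.4101.

Δc ≈ 0.410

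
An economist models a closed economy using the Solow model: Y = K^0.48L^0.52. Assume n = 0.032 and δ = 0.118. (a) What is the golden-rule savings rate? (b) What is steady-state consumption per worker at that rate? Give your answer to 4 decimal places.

(a) s_gold = 0.4800; (b) c_gold ≈ 1.5216

n + δ = 0.032 + 0.118 = 0.15.
For Cobb-Douglas, s_gold equals capital's share: s_gold = 0.48.
At the golden rule the marginal product of capital equals n+δ: 0.48·k^(0.48−1) = 0.15. Solving, k_gold = (0.48/0.15)^(1/0.52) ≈ 9.3636.
y_gold = 9.3636^0.48 ≈ 2.9261; c_gold = (1−0.48)·y_gold ≈ 1.5216.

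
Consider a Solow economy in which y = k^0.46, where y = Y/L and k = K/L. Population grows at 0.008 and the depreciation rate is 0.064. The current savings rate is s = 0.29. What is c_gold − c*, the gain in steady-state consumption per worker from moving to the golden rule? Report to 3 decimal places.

The effective depreciation rate is n + δ = 0.008 + 0.064 = 0.072.
Current steady state (s = 0.29): k* = (0.29/0.072)^(1/0.54) ≈ 13.1975, y* = 13.1975^0.46 ≈ 3.2766, c* = (1−0.29)·3.2766 ≈ 2.3264.
Setting f'(k) = n+δ gives 0.46·k^(0.46−1) = 0.072, hence k_gold = (0.46/0.072)^(1/0.54) ≈ 31.0119.
y_gold = 31.0119^0.46 ≈ 4.8540, c_gold = y_gold − 0.072·k_gold ≈ 2.6212.
Gain: Δc = 2.6212 − 2.3264 ≈ 0.2948.

Δc ≈ 0.295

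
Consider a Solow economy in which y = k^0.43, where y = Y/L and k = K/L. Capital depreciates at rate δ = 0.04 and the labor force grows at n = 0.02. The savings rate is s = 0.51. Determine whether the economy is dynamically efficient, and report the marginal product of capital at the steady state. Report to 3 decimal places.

dynamically inefficient; MPK ≈ 0.051

n + δ = 0.02 + 0.04 = 0.06.
Steady-state k*: s·k^0.43 = 0.06·k gives k* = (0.51/0.06)^(1/0.57) ≈ 42.7129.
MPK = 0.43·42.7129^(-0.57) ≈ 0.0506.
MPK < n+δ = 0.06, so the economy is dynamically inefficient (over-saving).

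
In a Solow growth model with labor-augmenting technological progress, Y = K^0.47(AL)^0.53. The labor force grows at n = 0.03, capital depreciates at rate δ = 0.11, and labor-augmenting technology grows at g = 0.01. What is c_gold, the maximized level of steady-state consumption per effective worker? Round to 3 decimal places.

Break-even investment rate: n + g + δ = 0.03 + 0.01 + 0.11 = 0.15.
Maximizing c = f(k) − (n+g+δ)·k gives f'(k) = n+g+δ, i.e. 0.47·k^(0.47−1) = 0.15, so k_gold = (0.47/0.15)^(1/0.53) ≈ 8.6270.
y_gold = 8.6270^0.47 ≈ 2.7533.
c_gold = y_gold − (n+g+δ)·k_gold = 2.7533 − 0.15·8.6270 ≈ 1.4593.

c_gold ≈ 1.459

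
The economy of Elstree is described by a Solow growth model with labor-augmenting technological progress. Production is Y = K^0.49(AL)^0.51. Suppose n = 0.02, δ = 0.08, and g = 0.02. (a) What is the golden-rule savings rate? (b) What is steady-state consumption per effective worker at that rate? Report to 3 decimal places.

(a) s_gold = 0.490; (b) c_gold ≈ 1.971

n + g + δ = 0.02 + 0.02 + 0.08 = 0.12.
For Cobb-Douglas, s_gold equals capital's share: s_gold = 0.49.
At the golden rule the marginal product of capital equals n+g+δ: 0.49·k^(0.49−1) = 0.12. Solving, k_gold = (0.49/0.12)^(1/0.51) ≈ 15.7786.
y_gold = 15.7786^0.49 ≈ 3.8641; c_gold = (1−0.49)·y_gold ≈ 1.9707.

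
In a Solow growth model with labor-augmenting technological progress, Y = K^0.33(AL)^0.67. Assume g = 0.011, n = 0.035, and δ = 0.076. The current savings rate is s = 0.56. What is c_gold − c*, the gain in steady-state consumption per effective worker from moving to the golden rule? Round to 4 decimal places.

Δc ≈ 0.1617

n + g + δ = 0.035 + 0.011 + 0.076 = 0.122.
Current steady state (s = 0.56): k* = (0.56/0.122)^(1/0.67) ≈ 9.7231, y* = 9.7231^0.33 ≈ 2.1182, c* = (1−0.56)·2.1182 ≈ 0.9320.
Maximizing c = f(k) − (n+g+δ)·k gives f'(k) = n+g+δ, i.e. 0.33·k^(0.33−1) = 0.122, so k_gold = (0.33/0.122)^(1/0.67) ≈ 4.4158.
y_gold = 4.4158^0.33 ≈ 1.6325, c_gold = y_gold − 0.122·k_gold ≈ 1.0938.
Gain: Δc = 1.0938 − 0.9320 ≈ 0.1617.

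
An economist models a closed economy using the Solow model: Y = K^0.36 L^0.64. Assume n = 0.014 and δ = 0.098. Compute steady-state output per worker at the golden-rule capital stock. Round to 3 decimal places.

y_gold ≈ 1.929

Break-even investment rate: n + δ = 0.014 + 0.098 = 0.112.
Maximizing c = f(k) − (n+δ)·k gives f'(k) = n+δ, i.e. 0.36·k^(0.36−1) = 0.112, so k_gold = (0.36/0.112)^(1/0.64) ≈ 6.1990.
Output: y_gold = k_gold^0.36 = 6.1990^0.36 ≈ 1.9286.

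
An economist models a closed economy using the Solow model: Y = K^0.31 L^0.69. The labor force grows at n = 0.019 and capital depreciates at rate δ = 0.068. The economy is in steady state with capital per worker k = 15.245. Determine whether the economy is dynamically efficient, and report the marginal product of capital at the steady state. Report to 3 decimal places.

dynamically inefficient; MPK ≈ 0.047

The effective depreciation rate is n + δ = 0.019 + 0.068 = 0.087.
MPK = 0.31·k^(0.31−1) = 0.31·15.245^(-0.69) ≈ 0.0473.
MPK < 0.087, so the economy is dynamically inefficient (over-saving).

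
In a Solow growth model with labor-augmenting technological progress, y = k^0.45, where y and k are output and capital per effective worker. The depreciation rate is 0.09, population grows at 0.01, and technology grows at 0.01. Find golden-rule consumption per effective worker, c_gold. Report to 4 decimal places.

c_gold ≈ 1.7416

Capital per effective worker breaks even when investment replaces (n + g + δ)·k; here n + g + δ = 0.11.
Setting f'(k) = n+g+δ gives 0.45·k^(0.45−1) = 0.11, hence k_gold = (0.45/0.11)^(1/0.55) ≈ 12.9539.
y_gold = 12.9539^0.45 ≈ 3.1665.
c_gold = y_gold − (n+g+δ)·k_gold = 3.1665 − 0.11·12.9539 ≈ 1.7416.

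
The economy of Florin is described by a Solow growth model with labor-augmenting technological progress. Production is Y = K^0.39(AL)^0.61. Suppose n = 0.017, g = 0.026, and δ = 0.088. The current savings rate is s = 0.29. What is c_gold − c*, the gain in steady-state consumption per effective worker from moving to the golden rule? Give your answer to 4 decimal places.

Δc ≈ 0.0452

n + g + δ = 0.017 + 0.026 + 0.088 = 0.131.
Current steady state (s = 0.29): k* = (0.29/0.131)^(1/0.61) ≈ 3.6794, y* = 3.6794^0.39 ≈ 1.6621, c* = (1−0.29)·1.6621 ≈ 1.1801.
At the golden rule the marginal product of capital equals n+g+δ: 0.39·k^(0.39−1) = 0.131. Solving, k_gold = (0.39/0.131)^(1/0.61) ≈ 5.9801.
y_gold = 5.9801^0.39 ≈ 2.0087, c_gold = y_gold − 0.131·k_gold ≈ 1.2253.
Gain: Δc = 1.2253 − 1.1801 ≈ 0.0452.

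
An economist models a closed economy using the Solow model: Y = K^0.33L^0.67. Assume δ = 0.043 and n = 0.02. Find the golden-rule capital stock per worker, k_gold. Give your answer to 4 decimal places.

Break-even investment rate: n + δ = 0.02 + 0.043 = 0.063.
Golden rule sets MPK = n+δ: 0.33·k^(0.33−1) = 0.063, so k_gold = (0.33/0.063)^(1/0.67) ≈ 11.8411.

k_gold ≈ 11.8411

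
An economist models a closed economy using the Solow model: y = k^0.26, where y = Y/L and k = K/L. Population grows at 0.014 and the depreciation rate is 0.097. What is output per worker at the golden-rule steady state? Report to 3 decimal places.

Capital per worker breaks even when investment replaces (n + δ)·k; here n + δ = 0.111.
Maximizing c = f(k) − (n+δ)·k gives f'(k) = n+δ, i.e. 0.26·k^(0.26−1) = 0.111, so k_gold = (0.26/0.111)^(1/0.74) ≈ 3.1588.
Output: y_gold = k_gold^0.26 = 3.1588^0.26 ≈ 1.3486.

y_gold ≈ 1.349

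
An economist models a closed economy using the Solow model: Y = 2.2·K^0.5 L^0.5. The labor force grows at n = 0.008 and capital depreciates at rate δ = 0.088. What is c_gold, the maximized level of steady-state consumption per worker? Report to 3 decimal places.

c_gold ≈ 12.604

n + δ = 0.008 + 0.088 = 0.096.
Golden rule sets MPK = n+δ: 0.5·2.2·k^(0.5−1) = 0.096, so k_gold = (0.5·2.2/0.096)^(1/0.5) ≈ 131.2934.
y_gold = 2.2·131.2934^0.5 ≈ 25.2083.
c_gold = y_gold − (n+δ)·k_gold = 25.2083 − 0.096·131.2934 ≈ 12.6042.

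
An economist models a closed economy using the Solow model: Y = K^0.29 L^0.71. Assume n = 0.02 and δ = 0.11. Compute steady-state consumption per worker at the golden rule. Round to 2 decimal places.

Break-even investment rate: n + δ = 0.02 + 0.11 = 0.13.
Maximizing c = f(k) − (n+δ)·k gives f'(k) = n+δ, i.e. 0.29·k^(0.29−1) = 0.13, so k_gold = (0.29/0.13)^(1/0.71) ≈ 3.0959.
y_gold = 3.0959^0.29 ≈ 1.3878.
c_gold = y_gold − (n+δ)·k_gold = 1.3878 − 0.13·3.0959 ≈ 0.9853.

c_gold ≈ 0.99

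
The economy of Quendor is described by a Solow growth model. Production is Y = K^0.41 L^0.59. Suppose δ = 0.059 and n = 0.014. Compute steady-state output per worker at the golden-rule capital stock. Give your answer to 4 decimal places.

n + δ = 0.014 + 0.059 = 0.073.
Golden rule sets MPK = n+δ: 0.41·k^(0.41−1) = 0.073, so k_gold = (0.41/0.073)^(1/0.59) ≈ 18.6326.
Output: y_gold = k_gold^0.41 = 18.6326^0.41 ≈ 3.3175.

y_gold ≈ 3.3175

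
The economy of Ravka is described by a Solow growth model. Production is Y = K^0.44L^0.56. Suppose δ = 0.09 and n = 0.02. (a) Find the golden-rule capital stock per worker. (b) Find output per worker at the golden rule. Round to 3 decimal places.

The effective depreciation rate is n + δ = 0.02 + 0.09 = 0.11.
Maximizing c = f(k) − (n+δ)·k gives f'(k) = n+δ, i.e. 0.44·k^(0.44−1) = 0.11, so k_gold = (0.44/0.11)^(1/0.56) ≈ 11.8880.
y_gold = 11.8880^0.44 ≈ 2.9720.

(a) k_gold ≈ 11.888; (b) y_gold ≈ 2.972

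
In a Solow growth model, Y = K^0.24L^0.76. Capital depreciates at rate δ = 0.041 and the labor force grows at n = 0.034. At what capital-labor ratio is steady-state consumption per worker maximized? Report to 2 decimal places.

k_gold ≈ 4.62

The effective depreciation rate is n + δ = 0.034 + 0.041 = 0.075.
Maximizing c = f(k) − (n+δ)·k gives f'(k) = n+δ, i.e. 0.24·k^(0.24−1) = 0.075, so k_gold = (0.24/0.075)^(1/0.76) ≈ 4.6203.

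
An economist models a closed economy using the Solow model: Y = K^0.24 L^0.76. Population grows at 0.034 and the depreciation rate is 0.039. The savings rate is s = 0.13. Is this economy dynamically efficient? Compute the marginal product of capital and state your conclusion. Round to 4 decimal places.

Break-even investment rate: n + δ = 0.034 + 0.039 = 0.073.
Steady-state k*: s·k^0.24 = 0.073·k gives k* = (0.13/0.073)^(1/0.76) ≈ 2.1368.
MPK = 0.24·2.1368^(-0.76) ≈ 0.1348.
MPK > n+δ = 0.073, so the economy is dynamically efficient (under-saving).

dynamically efficient; MPK ≈ 0.1348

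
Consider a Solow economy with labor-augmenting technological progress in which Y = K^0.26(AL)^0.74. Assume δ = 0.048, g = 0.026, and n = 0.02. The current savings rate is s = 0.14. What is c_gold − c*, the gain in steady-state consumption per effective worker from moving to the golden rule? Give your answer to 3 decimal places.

n + g + δ = 0.02 + 0.026 + 0.048 = 0.094.
Current steady state (s = 0.14): k* = (0.14/0.094)^(1/0.74) ≈ 1.7131, y* = 1.7131^0.26 ≈ 1.1502, c* = (1−0.14)·1.1502 ≈ 0.9892.
Golden rule sets MPK = n+g+δ: 0.26·k^(0.26−1) = 0.094, so k_gold = (0.26/0.094)^(1/0.74) ≈ 3.9545.
y_gold = 3.9545^0.26 ≈ 1.4297, c_gold = y_gold − 0.094·k_gold ≈ 1.0580.
Gain: Δc = 1.0580 − 0.9892 ≈ 0.0688.

Δc ≈ 0.069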